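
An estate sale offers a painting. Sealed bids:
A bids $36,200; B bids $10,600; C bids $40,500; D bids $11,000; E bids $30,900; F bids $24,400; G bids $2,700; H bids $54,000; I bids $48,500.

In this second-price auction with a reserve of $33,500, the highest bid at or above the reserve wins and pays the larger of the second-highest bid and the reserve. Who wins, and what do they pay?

Rule: the highest bid at or above the reserve wins and pays the larger of the second-highest bid and the reserve.
Bids ranked: 54,000 (H) > 48,500 (I) > 40,500 (C) > 36,200 (A) > 30,900 (E) > 24,400 (F) > …
H has the top bid at or above the reserve ($54,000).
Second-highest bid $48,500 exceeds the reserve $33,500 → payment $48,500.

H pays $48,500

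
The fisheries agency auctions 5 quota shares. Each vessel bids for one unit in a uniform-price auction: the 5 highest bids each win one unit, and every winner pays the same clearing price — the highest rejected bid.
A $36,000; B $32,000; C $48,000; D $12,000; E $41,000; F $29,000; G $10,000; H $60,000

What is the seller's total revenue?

Bids ranked high→low: 60,000 (H), 48,000 (C), 41,000 (E), 36,000 (A), 32,000 (B), 29,000 (F), 12,000 (D), …
Top 5: H, C, E, A, B.
Highest unsuccessful bid: $29,000 → clearing price.
Total revenue = 5 × $29,000 = $145,000.

Total revenue: $145,000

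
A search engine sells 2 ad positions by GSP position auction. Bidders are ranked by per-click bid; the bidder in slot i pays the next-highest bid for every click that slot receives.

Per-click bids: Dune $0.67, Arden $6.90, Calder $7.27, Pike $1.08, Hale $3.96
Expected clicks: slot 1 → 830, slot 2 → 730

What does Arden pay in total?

Arden pays $2890.80

Sorting advertisers: $7.27 (Calder) > $6.90 (Arden) > $3.96 (Hale) > …
Arden holds slot 2 → pays next bid $3.96 × 730 clicks = $2890.80.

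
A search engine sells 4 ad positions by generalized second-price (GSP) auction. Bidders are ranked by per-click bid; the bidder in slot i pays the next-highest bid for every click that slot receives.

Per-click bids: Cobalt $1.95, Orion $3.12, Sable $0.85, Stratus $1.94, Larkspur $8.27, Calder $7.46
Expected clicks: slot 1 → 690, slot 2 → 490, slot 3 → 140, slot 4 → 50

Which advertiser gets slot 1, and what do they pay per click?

Ranked by bid: $8.27 (Larkspur) > $7.46 (Calder) > $3.12 (Orion) > $1.95 (Cobalt) > $1.94 (Stratus) > …
Slot 1 goes to the first-ranked bidder, Larkspur, who pays the next bid down: $7.46/click.

Larkspur; $7.46 per click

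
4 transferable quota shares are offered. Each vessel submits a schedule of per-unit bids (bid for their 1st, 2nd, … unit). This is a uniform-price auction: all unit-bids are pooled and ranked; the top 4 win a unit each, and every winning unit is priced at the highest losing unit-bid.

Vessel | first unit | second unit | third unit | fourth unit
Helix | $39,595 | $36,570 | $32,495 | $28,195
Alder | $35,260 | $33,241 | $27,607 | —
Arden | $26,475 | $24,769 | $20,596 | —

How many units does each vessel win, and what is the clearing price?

All unit-bids, highest first — top 4: 39,595 (Helix-1), 36,570 (Helix-2), 35,260 (Alder-1), 33,241 (Alder-2)
The (k+1)-th unit-bid is $32,495.
Allocation: Alder 2, Helix 2.

Alder 2, Helix 2; clearing price $32,495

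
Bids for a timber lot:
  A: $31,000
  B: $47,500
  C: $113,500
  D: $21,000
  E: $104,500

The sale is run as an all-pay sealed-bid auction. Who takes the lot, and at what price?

Sorting bids: 113,500 (C) > 104,500 (E) > 47,500 (B) > 31,000 (A) > 21,000 (D)
C wins with the top bid; all bids are sunk regardless.

C pays $113,500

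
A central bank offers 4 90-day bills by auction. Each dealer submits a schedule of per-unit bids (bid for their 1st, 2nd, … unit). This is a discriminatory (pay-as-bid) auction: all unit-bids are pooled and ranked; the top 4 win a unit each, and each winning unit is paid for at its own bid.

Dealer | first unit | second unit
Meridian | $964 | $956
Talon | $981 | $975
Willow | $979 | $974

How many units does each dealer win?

Merging the schedules and taking the best 4: 981 (Talon-1), 979 (Willow-1), 975 (Talon-2), 974 (Willow-2)
Next rejected bid: $964 (not a price — pay-as-bid).
Allocation: Talon 2, Willow 2.

Talon 2, Willow 2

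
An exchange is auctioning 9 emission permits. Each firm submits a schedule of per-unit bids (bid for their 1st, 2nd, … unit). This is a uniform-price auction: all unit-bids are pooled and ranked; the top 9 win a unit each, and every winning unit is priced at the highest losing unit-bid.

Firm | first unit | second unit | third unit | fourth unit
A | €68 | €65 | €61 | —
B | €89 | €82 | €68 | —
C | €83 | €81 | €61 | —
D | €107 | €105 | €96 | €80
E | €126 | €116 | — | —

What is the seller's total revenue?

Total revenue: €720

Merging the schedules and taking the best 9: 126 (E-1), 116 (E-2), 107 (D-1), 105 (D-2), 96 (D-3), 89 (B-1), 83 (C-1), 82 (B-2), 81 (C-2)
The (k+1)-th unit-bid is €80.
Allocation: B 2, C 2, D 3, E 2. Every unit priced at €80.
Revenue = 9 × 80 = €720.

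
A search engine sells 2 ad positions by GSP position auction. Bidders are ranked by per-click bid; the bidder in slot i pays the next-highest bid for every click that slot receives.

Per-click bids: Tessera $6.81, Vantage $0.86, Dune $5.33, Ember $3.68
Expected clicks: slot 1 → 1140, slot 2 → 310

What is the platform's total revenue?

Sorting advertisers: $6.81 (Tessera) > $5.33 (Dune) > $3.68 (Ember) > …
Slot 1: Tessera pays $5.33 × 1140 = $6076.20
Slot 2: Dune pays $3.68 × 310 = $1140.80
Total = $7217.00

Total revenue: $7217.00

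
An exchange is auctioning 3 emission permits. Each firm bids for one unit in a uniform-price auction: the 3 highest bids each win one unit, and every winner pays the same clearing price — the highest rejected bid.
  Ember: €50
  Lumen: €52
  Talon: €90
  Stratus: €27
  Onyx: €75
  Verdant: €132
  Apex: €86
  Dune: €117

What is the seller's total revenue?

Total revenue: €258

Sorting: 132 (Verdant), 117 (Dune), 90 (Talon), 86 (Apex), 75 (Onyx), …
The 3 highest are Verdant, Dune, Talon.
Clearing price = highest rejected bid = €86.
Total revenue = 3 × €86 = €258.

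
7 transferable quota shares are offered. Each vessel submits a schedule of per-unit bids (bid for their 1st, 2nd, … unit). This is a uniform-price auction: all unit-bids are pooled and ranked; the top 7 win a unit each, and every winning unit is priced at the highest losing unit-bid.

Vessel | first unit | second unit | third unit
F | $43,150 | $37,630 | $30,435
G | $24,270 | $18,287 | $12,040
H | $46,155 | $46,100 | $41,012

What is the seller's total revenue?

All unit-bids, highest first — top 7: 46,155 (H-1), 46,100 (H-2), 43,150 (F-1), 41,012 (H-3), 37,630 (F-2), 30,435 (F-3), 24,270 (G-1)
The (k+1)-th unit-bid is $18,287.
Allocation: F 3, G 1, H 3. Every unit priced at $18,287.
Revenue = 7 × 18,287 = $128,009.

Total revenue: $128,009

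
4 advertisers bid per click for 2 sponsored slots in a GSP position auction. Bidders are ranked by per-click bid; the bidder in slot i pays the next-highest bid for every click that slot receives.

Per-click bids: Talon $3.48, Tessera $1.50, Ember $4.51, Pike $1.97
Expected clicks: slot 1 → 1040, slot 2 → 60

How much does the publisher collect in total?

Total revenue: $3737.40

Sorting advertisers: $4.51 (Ember) > $3.48 (Talon) > $1.97 (Pike) > …
Slot 1: Ember pays $3.48 × 1040 = $3619.20
Slot 2: Talon pays $1.97 × 60 = $118.20
Total = $3737.40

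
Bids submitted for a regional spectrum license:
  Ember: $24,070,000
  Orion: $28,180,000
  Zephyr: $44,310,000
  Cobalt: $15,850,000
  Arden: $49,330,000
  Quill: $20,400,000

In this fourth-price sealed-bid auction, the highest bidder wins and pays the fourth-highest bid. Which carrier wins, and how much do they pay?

Fourth-price sealed-bid auction: the highest bidder wins and pays the fourth-highest bid.
Sorting bids: 49,330,000 (Arden) > 44,310,000 (Zephyr) > 28,180,000 (Orion) > 24,070,000 (Ember) > 20,400,000 (Quill) > 15,850,000 (Cobalt)
Arden wins; payment is bid #4 in the ranking = $24,070,000.

Arden pays $24,070,000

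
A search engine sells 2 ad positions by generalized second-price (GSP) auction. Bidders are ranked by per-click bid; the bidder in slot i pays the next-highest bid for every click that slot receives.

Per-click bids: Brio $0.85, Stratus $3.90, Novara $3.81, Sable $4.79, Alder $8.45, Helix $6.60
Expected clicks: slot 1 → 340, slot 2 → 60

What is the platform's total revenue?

Sorting advertisers: $8.45 (Alder) > $6.60 (Helix) > $4.79 (Sable) > …
Slot 1: Alder pays $6.60 × 340 = $2244.00
Slot 2: Helix pays $4.79 × 60 = $287.40
Total = $2531.40

Total revenue: $2531.40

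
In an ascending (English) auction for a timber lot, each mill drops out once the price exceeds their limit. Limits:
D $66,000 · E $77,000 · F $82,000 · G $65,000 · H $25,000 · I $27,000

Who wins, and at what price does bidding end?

Limits in order: 82,000 (F) > 77,000 (E) > 66,000 (D) > 65,000 (G) > 27,000 (I) > 25,000 (H)
Once the price passes $77,000, only F is left; the hammer falls at E's limit of $77,000.

F wins at $77,000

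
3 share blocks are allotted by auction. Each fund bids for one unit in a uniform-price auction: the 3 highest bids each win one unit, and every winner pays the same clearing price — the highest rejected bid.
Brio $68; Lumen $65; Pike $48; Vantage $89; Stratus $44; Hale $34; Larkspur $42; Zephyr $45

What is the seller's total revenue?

Total revenue: $144

Ordering the bids: 89 (Vantage), 68 (Brio), 65 (Lumen), 48 (Pike), 45 (Zephyr), …
Winners (3 units): Vantage, Brio, Lumen.
Clearing price = highest rejected bid = $48.
Total revenue = 3 × $48 = $144.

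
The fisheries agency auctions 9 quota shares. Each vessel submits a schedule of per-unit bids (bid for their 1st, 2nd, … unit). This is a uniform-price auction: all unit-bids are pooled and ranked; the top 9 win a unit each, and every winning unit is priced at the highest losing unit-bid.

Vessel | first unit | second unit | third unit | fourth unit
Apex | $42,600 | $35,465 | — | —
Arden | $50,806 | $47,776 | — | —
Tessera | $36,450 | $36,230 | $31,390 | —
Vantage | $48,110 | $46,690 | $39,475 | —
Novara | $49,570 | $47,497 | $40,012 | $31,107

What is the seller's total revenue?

Total revenue: $328,050

All unit-bids, highest first — top 9: 50,806 (Arden-1), 49,570 (Novara-1), 48,110 (Vantage-1), 47,776 (Arden-2), 47,497 (Novara-2), 46,690 (Vantage-2), 42,600 (Apex-1), 40,012 (Novara-3), 39,475 (Vantage-3)
The (k+1)-th unit-bid is $36,450.
Allocation: Apex 1, Arden 2, Novara 3, Vantage 3. Every unit priced at $36,450.
Revenue = 9 × 36,450 = $328,050.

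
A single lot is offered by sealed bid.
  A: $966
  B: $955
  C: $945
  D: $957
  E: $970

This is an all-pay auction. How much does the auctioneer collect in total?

Total revenue: $4,793

Bids in order: 970 (E) > 966 (A) > 957 (D) > 955 (B) > 945 (C)
E wins with the top bid; all bids are sunk regardless.
Every bidder forfeits their bid regardless of winning.
Revenue = 966 + 955 + 945 + 957 + 970 = $4,793.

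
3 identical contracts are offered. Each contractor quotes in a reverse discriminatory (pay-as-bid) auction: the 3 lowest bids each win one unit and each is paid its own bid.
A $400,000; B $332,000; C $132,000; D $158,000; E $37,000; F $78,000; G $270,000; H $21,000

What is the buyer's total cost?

Total cost: $136,000

Ordering the bids: 21,000 (H), 37,000 (E), 78,000 (F), 132,000 (C), 158,000 (D), …
Winners (3 units): H, E, F.
Total cost = 21,000 + 37,000 + 78,000 = $136,000.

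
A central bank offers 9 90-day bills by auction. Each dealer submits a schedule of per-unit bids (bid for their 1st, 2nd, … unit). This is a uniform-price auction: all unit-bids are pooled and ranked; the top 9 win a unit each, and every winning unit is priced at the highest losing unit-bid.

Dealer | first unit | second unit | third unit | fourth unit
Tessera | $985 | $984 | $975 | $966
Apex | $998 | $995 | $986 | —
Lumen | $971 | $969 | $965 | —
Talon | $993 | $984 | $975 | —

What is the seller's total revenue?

Total revenue: $8,739

Pooled unit-bids ranked (top 9): 998 (Apex-1), 995 (Apex-2), 993 (Talon-1), 986 (Apex-3), 985 (Tessera-1), 984 (Tessera-2), 984 (Talon-2), 975 (Tessera-3), 975 (Talon-3)
The (k+1)-th unit-bid is $971.
Allocation: Apex 3, Talon 3, Tessera 3. Every unit priced at $971.
Revenue = 9 × 971 = $8,739.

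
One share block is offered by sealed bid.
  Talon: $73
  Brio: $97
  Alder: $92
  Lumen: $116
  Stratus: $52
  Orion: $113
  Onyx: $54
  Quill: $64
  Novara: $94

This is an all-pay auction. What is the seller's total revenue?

Total revenue: $755

Bids in order: 116 (Lumen) > 113 (Orion) > 97 (Brio) > 94 (Novara) > 92 (Alder) > 73 (Talon) > …
Lumen wins with the top bid; all bids are sunk regardless.
Every bidder forfeits their bid regardless of winning.
Revenue = 73 + 97 + 92 + 116 + 52 + 113 + 54 + 64 + 94 = $755.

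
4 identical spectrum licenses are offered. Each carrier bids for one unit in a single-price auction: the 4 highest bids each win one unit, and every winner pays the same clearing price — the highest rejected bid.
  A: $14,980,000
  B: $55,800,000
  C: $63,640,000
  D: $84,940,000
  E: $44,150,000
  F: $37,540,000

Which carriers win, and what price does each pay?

Sorting: 84,940,000 (D), 63,640,000 (C), 55,800,000 (B), 44,150,000 (E), 37,540,000 (F), 14,980,000 (A)
The 4 highest are D, C, B, E.
First losing bid is F's $37,540,000, which sets the uniform price.

D, C, B, E; each pays $37,540,000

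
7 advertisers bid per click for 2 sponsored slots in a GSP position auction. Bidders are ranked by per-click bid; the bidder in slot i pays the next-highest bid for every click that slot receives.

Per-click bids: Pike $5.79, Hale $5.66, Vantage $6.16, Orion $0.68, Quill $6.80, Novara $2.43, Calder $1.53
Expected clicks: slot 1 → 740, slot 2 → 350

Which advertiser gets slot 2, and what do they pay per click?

Sorting advertisers: $6.80 (Quill) > $6.16 (Vantage) > $5.79 (Pike) > …
Slot 2 goes to the second-ranked bidder, Vantage, who pays the next bid down: $5.79/click.

Vantage; $5.79 per click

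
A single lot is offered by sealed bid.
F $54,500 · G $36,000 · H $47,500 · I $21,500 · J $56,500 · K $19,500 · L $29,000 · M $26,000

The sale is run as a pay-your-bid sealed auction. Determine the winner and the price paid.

Sorting bids: 56,500 (J) > 54,500 (F) > 47,500 (H) > 36,000 (G) > 29,000 (L) > 26,000 (M) > …
J has the highest bid and pays exactly that: $56,500.

J pays $56,500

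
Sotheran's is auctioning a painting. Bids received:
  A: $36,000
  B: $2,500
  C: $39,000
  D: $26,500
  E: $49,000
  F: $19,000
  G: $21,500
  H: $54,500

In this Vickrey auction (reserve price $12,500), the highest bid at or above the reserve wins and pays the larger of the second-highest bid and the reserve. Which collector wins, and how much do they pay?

Vickrey auction (reserve price $12,500): the highest bid at or above the reserve wins and pays the larger of the second-highest bid and the reserve.
Bids in order: 54,500 (H) > 49,000 (E) > 39,000 (C) > 36,000 (A) > 26,500 (D) > 21,500 (G) > …
H has the top bid at or above the reserve ($54,500).
Second-highest bid $49,000 exceeds the reserve $12,500 → payment $49,000.

H pays $49,000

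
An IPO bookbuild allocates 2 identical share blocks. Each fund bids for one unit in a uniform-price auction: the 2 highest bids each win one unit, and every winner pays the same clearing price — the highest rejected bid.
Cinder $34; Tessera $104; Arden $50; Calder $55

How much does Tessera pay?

Tessera pays $50

Bids ranked high→low: 104 (Tessera), 55 (Calder), 50 (Arden), 34 (Cinder)
The 2 highest are Tessera, Calder.
Clearing price = highest rejected bid = $50.
Tessera wins → pays $50.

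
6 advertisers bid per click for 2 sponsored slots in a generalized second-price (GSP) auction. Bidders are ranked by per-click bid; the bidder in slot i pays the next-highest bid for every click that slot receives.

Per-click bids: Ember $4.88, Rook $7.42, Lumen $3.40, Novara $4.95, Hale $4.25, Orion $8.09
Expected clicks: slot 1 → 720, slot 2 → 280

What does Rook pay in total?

Per-click bids in order: $8.09 (Orion) > $7.42 (Rook) > $4.95 (Novara) > …
Rook holds slot 2 → pays next bid $4.95 × 280 clicks = $1386.00.

Rook pays $1386.00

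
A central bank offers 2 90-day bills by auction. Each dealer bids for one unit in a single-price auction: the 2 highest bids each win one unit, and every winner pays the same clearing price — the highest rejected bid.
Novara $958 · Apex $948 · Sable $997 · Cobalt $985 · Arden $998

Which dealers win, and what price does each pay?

Ordering the bids: 998 (Arden), 997 (Sable), 985 (Cobalt), 958 (Novara), …
Top 2: Arden, Sable.
Clearing price = highest rejected bid = $985.

Arden, Sable; each pays $985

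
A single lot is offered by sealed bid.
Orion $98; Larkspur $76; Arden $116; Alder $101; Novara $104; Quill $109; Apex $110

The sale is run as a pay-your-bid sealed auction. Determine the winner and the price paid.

Arden pays $116

Pay-your-bid sealed auction: the highest bidder wins and pays their own bid.
Bids ranked: 116 (Arden) > 110 (Apex) > 109 (Quill) > 104 (Novara) > 101 (Alder) > 98 (Orion) > …
Arden has the highest bid and pays exactly that: $116.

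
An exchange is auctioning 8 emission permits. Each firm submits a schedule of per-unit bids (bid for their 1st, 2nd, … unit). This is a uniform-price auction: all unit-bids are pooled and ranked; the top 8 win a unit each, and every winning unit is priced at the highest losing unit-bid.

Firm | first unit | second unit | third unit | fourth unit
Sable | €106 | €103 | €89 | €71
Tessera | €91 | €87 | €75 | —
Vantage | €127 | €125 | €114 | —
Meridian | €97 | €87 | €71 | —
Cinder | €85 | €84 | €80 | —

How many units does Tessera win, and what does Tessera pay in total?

Tessera: 1 unit, pays €87

Merging the schedules and taking the best 8: 127 (Vantage-1), 125 (Vantage-2), 114 (Vantage-3), 106 (Sable-1), 103 (Sable-2), 97 (Meridian-1), 91 (Tessera-1), 89 (Sable-3)
Highest rejected unit-bid = €87.
Tessera wins 1 unit(s) at €87 each.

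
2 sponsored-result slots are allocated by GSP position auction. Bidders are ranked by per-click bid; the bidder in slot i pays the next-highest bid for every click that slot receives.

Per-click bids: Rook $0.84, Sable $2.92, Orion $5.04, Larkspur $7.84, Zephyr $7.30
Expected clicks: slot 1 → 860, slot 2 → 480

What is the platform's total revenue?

Total revenue: $8697.20

Per-click bids in order: $7.84 (Larkspur) > $7.30 (Zephyr) > $5.04 (Orion) > …
Slot 1: Larkspur pays $7.30 × 860 = $6278.00
Slot 2: Zephyr pays $5.04 × 480 = $2419.20
Total = $8697.20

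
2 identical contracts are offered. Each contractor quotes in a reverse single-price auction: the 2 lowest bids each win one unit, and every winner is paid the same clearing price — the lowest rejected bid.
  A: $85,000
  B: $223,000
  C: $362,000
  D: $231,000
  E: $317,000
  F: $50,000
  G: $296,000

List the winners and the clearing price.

F, A; each is paid $223,000

Sorting: 50,000 (F), 85,000 (A), 223,000 (B), 231,000 (D), …
Lowest 2: F, A.
Clearing price = lowest rejected bid = $223,000.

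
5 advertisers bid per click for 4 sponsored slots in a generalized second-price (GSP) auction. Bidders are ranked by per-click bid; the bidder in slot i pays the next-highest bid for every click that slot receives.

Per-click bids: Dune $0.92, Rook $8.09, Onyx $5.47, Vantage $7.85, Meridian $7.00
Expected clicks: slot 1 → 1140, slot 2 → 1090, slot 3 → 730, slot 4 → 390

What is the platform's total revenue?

Per-click bids in order: $8.09 (Rook) > $7.85 (Vantage) > $7.00 (Meridian) > $5.47 (Onyx) > $0.92 (Dune)
Slot 1: Rook pays $7.85 × 1140 = $8949.00
Slot 2: Vantage pays $7.00 × 1090 = $7630.00
Slot 3: Meridian pays $5.47 × 730 = $3993.10
Slot 4: Onyx pays $0.92 × 390 = $358.80
Total = $20930.90

Total revenue: $20930.90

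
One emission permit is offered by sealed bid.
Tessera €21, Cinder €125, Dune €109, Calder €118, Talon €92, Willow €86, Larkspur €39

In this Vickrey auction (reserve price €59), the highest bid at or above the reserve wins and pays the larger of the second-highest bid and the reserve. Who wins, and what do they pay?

Sorting bids: 125 (Cinder) > 118 (Calder) > 109 (Dune) > 92 (Talon) > 86 (Willow) > 39 (Larkspur) > …
Highest eligible bid: Cinder at €125.
Second-highest bid €118 exceeds the reserve €59 → payment €118.

Cinder pays €118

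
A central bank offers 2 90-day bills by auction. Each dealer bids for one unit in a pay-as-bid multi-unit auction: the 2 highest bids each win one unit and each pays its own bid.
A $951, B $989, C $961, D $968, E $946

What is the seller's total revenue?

Ordering the bids: 989 (B), 968 (D), 961 (C), 951 (A), …
Top 2: B, D.
Total revenue = 989 + 968 = $1,957.

Total revenue: $1,957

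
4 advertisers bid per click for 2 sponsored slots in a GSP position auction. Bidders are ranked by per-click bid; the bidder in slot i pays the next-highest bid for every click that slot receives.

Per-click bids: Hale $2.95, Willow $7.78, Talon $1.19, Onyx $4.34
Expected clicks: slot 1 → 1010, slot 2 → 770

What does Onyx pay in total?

Sorting advertisers: $7.78 (Willow) > $4.34 (Onyx) > $2.95 (Hale) > …
Onyx holds slot 2 → pays next bid $2.95 × 770 clicks = $2271.50.

Onyx pays $2271.50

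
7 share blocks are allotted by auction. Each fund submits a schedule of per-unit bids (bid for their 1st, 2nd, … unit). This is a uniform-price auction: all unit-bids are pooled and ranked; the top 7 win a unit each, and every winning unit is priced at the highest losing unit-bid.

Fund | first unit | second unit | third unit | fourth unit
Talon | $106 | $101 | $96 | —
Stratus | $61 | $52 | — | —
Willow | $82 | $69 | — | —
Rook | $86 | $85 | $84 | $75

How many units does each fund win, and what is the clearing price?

Rook 3, Talon 3, Willow 1; clearing price $75

Pooled unit-bids ranked (top 7): 106 (Talon-1), 101 (Talon-2), 96 (Talon-3), 86 (Rook-1), 85 (Rook-2), 84 (Rook-3), 82 (Willow-1)
The (k+1)-th unit-bid is $75.
Allocation: Rook 3, Talon 3, Willow 1.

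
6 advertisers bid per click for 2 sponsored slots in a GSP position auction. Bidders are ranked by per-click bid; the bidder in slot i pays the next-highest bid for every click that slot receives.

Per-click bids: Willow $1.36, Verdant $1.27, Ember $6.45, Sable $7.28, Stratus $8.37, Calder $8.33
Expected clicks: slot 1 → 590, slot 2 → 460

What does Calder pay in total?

Sorting advertisers: $8.37 (Stratus) > $8.33 (Calder) > $7.28 (Sable) > …
Calder holds slot 2 → pays next bid $7.28 × 460 clicks = $3348.80.

Calder pays $3348.80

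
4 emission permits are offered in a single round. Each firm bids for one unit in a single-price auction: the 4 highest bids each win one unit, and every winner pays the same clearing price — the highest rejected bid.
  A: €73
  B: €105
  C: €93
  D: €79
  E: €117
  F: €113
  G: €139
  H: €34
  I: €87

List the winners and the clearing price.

Sorting: 139 (G), 117 (E), 113 (F), 105 (B), 93 (C), 87 (I), …
Winners (4 units): G, E, F, B.
First losing bid is C's €93, which sets the uniform price.

G, E, F, B; each pays €93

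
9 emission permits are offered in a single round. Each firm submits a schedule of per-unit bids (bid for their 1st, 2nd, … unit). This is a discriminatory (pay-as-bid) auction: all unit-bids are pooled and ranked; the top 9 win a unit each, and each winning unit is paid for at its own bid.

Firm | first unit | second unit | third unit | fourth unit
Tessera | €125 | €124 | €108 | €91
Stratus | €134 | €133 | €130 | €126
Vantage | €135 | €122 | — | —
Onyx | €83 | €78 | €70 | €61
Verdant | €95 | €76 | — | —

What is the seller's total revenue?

Merging the schedules and taking the best 9: 135 (Vantage-1), 134 (Stratus-1), 133 (Stratus-2), 130 (Stratus-3), 126 (Stratus-4), 125 (Tessera-1), 124 (Tessera-2), 122 (Vantage-2), 108 (Tessera-3)
Next rejected bid: €95 (not a price — pay-as-bid).
Each winning unit pays its own bid.
Revenue = 135 + 134 + 133 + 130 + 126 + 125 + 124 + 122 + 108 = €1,137.

Total revenue: €1,137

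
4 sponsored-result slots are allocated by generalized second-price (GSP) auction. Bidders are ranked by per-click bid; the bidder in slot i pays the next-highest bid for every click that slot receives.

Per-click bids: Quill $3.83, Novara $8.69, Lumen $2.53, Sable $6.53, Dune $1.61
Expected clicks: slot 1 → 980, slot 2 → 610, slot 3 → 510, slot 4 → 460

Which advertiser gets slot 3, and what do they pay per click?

Per-click bids in order: $8.69 (Novara) > $6.53 (Sable) > $3.83 (Quill) > $2.53 (Lumen) > $1.61 (Dune)
Slot 3 goes to the third-ranked bidder, Quill, who pays the next bid down: $2.53/click.

Quill; $2.53 per click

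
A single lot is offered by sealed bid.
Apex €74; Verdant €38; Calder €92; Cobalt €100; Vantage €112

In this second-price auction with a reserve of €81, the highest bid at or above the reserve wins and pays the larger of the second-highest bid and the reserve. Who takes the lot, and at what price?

Vantage pays €100

Rule: the highest bid at or above the reserve wins and pays the larger of the second-highest bid and the reserve.
Bids in order: 112 (Vantage) > 100 (Cobalt) > 92 (Calder) > 74 (Apex) > 38 (Verdant)
Highest eligible bid: Vantage at €112.
max(second-highest €100, reserve €81) = €100; the reserve does not bind.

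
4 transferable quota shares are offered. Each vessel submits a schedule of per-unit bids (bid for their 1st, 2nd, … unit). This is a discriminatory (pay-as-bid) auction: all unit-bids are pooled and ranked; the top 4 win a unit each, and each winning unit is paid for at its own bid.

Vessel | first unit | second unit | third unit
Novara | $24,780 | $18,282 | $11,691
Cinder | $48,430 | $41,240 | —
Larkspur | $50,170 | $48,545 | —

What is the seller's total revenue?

All unit-bids, highest first — top 4: 50,170 (Larkspur-1), 48,545 (Larkspur-2), 48,430 (Cinder-1), 41,240 (Cinder-2)
Next rejected bid: $24,780 (not a price — pay-as-bid).
Each winning unit pays its own bid.
Revenue = 50,170 + 48,545 + 48,430 + 41,240 = $188,385.

Total revenue: $188,385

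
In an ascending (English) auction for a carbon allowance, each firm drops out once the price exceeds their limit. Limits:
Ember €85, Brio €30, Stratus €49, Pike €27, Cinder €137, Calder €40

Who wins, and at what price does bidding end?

Limits ranked: 137 (Cinder) > 85 (Ember) > 49 (Stratus) > 40 (Calder) > 30 (Brio) > 27 (Pike)
Bidding ends when Ember exits at €85; Cinder takes it.

Cinder wins at €85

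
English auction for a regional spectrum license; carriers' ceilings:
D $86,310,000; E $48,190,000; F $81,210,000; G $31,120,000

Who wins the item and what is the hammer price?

Rule: the price rises until one bidder remains; the winner pays the price at which the last rival dropped out.
Limits in order: 86,310,000 (D) > 81,210,000 (F) > 48,190,000 (E) > 31,120,000 (G)
Once the price passes $81,210,000, only D is left; the hammer falls at F's limit of $81,210,000.

D wins at $81,210,000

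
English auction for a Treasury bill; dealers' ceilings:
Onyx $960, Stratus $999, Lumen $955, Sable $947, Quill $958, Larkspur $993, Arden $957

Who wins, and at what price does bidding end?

Limits in order: 999 (Stratus) > 993 (Larkspur) > 960 (Onyx) > 958 (Quill) > 957 (Arden) > 955 (Lumen) > …
Once the price passes $993, only Stratus is left; the hammer falls at Larkspur's limit of $993.

Stratus wins at $993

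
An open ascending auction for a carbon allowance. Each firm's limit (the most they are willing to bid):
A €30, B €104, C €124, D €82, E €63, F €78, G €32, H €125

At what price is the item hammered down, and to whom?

H wins at €124

Limits in order: 125 (H) > 124 (C) > 104 (B) > 82 (D) > 78 (F) > 63 (E) > …
Bidding ends when C exits at €124; H takes it.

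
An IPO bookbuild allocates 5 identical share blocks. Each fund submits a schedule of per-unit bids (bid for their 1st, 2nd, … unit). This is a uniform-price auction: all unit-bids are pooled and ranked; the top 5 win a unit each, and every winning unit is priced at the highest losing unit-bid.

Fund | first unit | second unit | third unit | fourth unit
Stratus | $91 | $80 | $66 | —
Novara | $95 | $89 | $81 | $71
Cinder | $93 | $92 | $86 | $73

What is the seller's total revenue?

Total revenue: $430

All unit-bids, highest first — top 5: 95 (Novara-1), 93 (Cinder-1), 92 (Cinder-2), 91 (Stratus-1), 89 (Novara-2)
The (k+1)-th unit-bid is $86.
Allocation: Cinder 2, Novara 2, Stratus 1. Every unit priced at $86.
Revenue = 5 × 86 = $430.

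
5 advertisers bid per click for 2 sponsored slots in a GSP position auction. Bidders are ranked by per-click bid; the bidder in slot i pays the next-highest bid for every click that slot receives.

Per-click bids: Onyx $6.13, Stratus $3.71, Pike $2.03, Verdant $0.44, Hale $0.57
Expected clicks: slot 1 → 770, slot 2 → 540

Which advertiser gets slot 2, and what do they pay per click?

Per-click bids in order: $6.13 (Onyx) > $3.71 (Stratus) > $2.03 (Pike) > …
Slot 2 goes to the second-ranked bidder, Stratus, who pays the next bid down: $2.03/click.

Stratus; $2.03 per click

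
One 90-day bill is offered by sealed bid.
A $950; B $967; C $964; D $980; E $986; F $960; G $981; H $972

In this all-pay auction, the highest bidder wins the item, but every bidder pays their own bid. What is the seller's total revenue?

Total revenue: $7,760

Rule: the highest bidder wins the item, but every bidder pays their own bid.
Bids in order: 986 (E) > 981 (G) > 980 (D) > 972 (H) > 967 (B) > 964 (C) > …
E wins with the top bid; all bids are sunk regardless.
Every bidder forfeits their bid regardless of winning.
Revenue = 950 + 967 + 964 + 980 + 986 + 960 + 981 + 972 = $7,760.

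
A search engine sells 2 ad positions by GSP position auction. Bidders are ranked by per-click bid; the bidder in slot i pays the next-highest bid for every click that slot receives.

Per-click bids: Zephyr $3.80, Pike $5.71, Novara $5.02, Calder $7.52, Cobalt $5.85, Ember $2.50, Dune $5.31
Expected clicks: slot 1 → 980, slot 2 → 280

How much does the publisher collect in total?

Ranked by bid: $7.52 (Calder) > $5.85 (Cobalt) > $5.71 (Pike) > …
Slot 1: Calder pays $5.85 × 980 = $5733.00
Slot 2: Cobalt pays $5.71 × 280 = $1598.80
Total = $7331.80

Total revenue: $7331.80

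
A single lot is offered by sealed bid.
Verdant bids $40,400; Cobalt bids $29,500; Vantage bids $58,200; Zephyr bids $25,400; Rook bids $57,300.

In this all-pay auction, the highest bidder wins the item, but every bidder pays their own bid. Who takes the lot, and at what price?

Vantage pays $58,200

All-pay auction: the highest bidder wins the item, but every bidder pays their own bid.
Bids in order: 58,200 (Vantage) > 57,300 (Rook) > 40,400 (Verdant) > 29,500 (Cobalt) > 25,400 (Zephyr)
Vantage is highest and takes the item; every bidder forfeits their bid.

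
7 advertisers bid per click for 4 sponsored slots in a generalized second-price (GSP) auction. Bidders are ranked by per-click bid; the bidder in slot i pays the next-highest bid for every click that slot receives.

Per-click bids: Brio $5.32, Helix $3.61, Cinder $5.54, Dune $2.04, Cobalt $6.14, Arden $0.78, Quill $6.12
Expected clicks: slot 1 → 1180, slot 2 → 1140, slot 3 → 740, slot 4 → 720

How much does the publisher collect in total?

Total revenue: $20073.20

Sorting advertisers: $6.14 (Cobalt) > $6.12 (Quill) > $5.54 (Cinder) > $5.32 (Brio) > $3.61 (Helix) > …
Slot 1: Cobalt pays $6.12 × 1180 = $7221.60
Slot 2: Quill pays $5.54 × 1140 = $6315.60
Slot 3: Cinder pays $5.32 × 740 = $3936.80
Slot 4: Brio pays $3.61 × 720 = $2599.20
Total = $20073.20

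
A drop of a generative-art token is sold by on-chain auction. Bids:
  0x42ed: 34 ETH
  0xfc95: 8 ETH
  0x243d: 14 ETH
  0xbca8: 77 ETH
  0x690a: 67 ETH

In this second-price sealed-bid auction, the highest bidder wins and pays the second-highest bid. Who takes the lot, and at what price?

0xbca8 pays 67 ETH

Bids in order: 77 (0xbca8) > 67 (0x690a) > 34 (0x42ed) > 14 (0x243d) > 8 (0xfc95)
Second-price: 0xbca8 pays 0x690a's bid of 67 ETH.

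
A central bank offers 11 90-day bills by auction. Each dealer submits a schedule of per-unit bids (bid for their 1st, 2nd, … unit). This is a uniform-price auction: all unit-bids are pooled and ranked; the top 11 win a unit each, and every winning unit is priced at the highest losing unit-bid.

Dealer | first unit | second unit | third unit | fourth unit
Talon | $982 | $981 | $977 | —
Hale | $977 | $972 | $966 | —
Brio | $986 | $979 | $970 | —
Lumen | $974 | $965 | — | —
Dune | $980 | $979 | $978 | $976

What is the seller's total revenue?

Total revenue: $10,692

Merging the schedules and taking the best 11: 986 (Brio-1), 982 (Talon-1), 981 (Talon-2), 980 (Dune-1), 979 (Brio-2), 979 (Dune-2), 978 (Dune-3), 977 (Talon-3), 977 (Hale-1), 976 (Dune-4), 974 (Lumen-1)
First bid not allocated: $972.
Allocation: Brio 2, Dune 4, Hale 1, Lumen 1, Talon 3. Every unit priced at $972.
Revenue = 11 × 972 = $10,692.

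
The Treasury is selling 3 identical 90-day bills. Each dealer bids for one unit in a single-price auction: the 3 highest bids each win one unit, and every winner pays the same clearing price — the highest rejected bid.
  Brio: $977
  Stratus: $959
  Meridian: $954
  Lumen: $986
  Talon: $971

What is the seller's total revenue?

Total revenue: $2,877

Ordering the bids: 986 (Lumen), 977 (Brio), 971 (Talon), 959 (Stratus), 954 (Meridian)
Top 3: Lumen, Brio, Talon.
First losing bid is Stratus's $959, which sets the uniform price.
Total revenue = 3 × $959 = $2,877.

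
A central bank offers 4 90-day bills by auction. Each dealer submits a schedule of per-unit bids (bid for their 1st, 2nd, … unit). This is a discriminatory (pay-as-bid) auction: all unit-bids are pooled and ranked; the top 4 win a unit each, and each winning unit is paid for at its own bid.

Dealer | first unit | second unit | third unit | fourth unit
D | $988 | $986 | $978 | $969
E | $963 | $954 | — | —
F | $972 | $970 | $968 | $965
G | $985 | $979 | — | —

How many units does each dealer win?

Merging the schedules and taking the best 4: 988 (D-1), 986 (D-2), 985 (G-1), 979 (G-2)
Next rejected bid: $978 (not a price — pay-as-bid).
Allocation: D 2, G 2.

D 2, G 2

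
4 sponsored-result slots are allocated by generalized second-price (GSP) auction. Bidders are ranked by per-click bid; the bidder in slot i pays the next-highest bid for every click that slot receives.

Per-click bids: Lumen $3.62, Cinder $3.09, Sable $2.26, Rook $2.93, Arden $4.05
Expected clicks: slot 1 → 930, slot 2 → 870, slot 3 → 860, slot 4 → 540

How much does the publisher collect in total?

Total revenue: $9795.10

Ranked by bid: $4.05 (Arden) > $3.62 (Lumen) > $3.09 (Cinder) > $2.93 (Rook) > $2.26 (Sable)
Slot 1: Arden pays $3.62 × 930 = $3366.60
Slot 2: Lumen pays $3.09 × 870 = $2688.30
Slot 3: Cinder pays $2.93 × 860 = $2519.80
Slot 4: Rook pays $2.26 × 540 = $1220.40
Total = $9795.10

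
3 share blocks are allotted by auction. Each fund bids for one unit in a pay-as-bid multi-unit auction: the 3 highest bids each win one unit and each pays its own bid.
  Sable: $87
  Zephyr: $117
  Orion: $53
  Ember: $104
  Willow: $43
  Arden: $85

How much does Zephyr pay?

Bids ranked high→low: 117 (Zephyr), 104 (Ember), 87 (Sable), 85 (Arden), 53 (Orion), …
The 3 highest are Zephyr, Ember, Sable.
Zephyr wins → own bid $117.

Zephyr pays $117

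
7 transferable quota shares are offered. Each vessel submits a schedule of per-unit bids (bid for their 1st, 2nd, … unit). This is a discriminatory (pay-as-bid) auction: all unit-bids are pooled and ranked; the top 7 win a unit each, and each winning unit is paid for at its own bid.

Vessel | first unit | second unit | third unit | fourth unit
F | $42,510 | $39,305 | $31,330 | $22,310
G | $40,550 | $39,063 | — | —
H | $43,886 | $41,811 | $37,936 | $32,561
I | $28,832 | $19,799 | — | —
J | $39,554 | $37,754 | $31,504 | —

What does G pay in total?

G pays $79,613

Pooled unit-bids ranked (top 7): 43,886 (H-1), 42,510 (F-1), 41,811 (H-2), 40,550 (G-1), 39,554 (J-1), 39,305 (F-2), 39,063 (G-2)
Next rejected bid: $37,936 (not a price — pay-as-bid).
G's winning unit-bids: 40,550 + 39,063 = $79,613.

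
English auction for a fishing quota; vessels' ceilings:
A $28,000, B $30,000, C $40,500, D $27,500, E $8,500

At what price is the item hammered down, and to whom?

Limits in order: 40,500 (C) > 30,000 (B) > 28,000 (A) > 27,500 (D) > 8,500 (E)
Bidding ends when B exits at $30,000; C takes it.

C wins at $30,000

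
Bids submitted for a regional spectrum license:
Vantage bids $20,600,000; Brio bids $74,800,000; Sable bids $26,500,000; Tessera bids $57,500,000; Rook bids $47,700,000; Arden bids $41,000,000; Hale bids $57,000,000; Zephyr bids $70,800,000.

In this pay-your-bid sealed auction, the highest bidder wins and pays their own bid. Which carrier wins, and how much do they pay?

Brio pays $74,800,000

Pay-your-bid sealed auction: the highest bidder wins and pays their own bid.
Bids in order: 74,800,000 (Brio) > 70,800,000 (Zephyr) > 57,500,000 (Tessera) > 57,000,000 (Hale) > 47,700,000 (Rook) > 41,000,000 (Arden) > …
Brio has the highest bid and pays exactly that: $74,800,000.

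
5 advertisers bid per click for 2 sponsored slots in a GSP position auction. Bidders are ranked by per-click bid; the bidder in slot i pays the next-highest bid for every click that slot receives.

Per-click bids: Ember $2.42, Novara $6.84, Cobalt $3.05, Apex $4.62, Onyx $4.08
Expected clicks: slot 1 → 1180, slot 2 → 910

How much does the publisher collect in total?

Total revenue: $9164.40

Ranked by bid: $6.84 (Novara) > $4.62 (Apex) > $4.08 (Onyx) > …
Slot 1: Novara pays $4.62 × 1180 = $5451.60
Slot 2: Apex pays $4.08 × 910 = $3712.80
Total = $9164.40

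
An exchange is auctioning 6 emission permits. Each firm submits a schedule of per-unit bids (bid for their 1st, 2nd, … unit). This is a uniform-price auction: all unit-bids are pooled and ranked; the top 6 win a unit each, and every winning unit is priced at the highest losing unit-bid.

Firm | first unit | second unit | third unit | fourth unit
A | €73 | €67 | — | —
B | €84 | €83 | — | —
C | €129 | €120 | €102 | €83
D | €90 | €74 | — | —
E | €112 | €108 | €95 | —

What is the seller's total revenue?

Pooled unit-bids ranked (top 6): 129 (C-1), 120 (C-2), 112 (E-1), 108 (E-2), 102 (C-3), 95 (E-3)
The (k+1)-th unit-bid is €90.
Allocation: C 3, E 3. Every unit priced at €90.
Revenue = 6 × 90 = €540.

Total revenue: €540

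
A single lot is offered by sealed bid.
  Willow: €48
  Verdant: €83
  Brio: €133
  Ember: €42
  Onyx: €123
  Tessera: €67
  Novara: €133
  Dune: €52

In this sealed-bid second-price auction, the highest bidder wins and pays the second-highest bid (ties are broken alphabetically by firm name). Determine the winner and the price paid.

Bids in order: 133 (Brio) > 133 (Novara) > 123 (Onyx) > 83 (Verdant) > 67 (Tessera) > 52 (Dune) > …
Tie at €133 → Brio wins by tie-break.
Second-price: Brio pays Novara's bid of €133.

Brio pays €133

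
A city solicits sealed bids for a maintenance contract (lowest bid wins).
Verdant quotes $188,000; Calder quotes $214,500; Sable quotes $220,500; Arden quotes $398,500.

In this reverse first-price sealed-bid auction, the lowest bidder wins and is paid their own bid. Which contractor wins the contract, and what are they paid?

Verdant is paid $188,000

Rule: the lowest bidder wins and is paid their own bid.
Bids in order: 188,000 (Verdant) < 214,500 (Calder) < 220,500 (Sable) < 398,500 (Arden)
First-price: Verdant is paid what they bid, $188,000.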